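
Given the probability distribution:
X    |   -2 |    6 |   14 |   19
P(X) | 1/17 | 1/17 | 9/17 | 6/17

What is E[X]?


E[X] = Σ x·P(X=x)
= (-2)×(1/17) + (6)×(1/17) + (14)×(9/17) + (19)×(6/17)
= 244/17

E[X] = 244/17


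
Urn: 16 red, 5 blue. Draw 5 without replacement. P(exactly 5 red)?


Hypergeometric: C(16,5)×C(5,0)/C(21,5)
= 4368×1/20349 = 208/969

P(X=5) = 208/969 ≈ 21.47%


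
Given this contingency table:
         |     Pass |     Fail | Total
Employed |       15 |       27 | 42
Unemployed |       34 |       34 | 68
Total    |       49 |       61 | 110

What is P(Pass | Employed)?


P(Pass | Employed) = 15/(15+27) = 15/42 = 5/14

P(Pass|Employed) = 5/14 ≈ 35.71%


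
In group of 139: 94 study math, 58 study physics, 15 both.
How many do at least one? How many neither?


|A∪B| = 94+58-15 = 137
Neither = 139-137 = 2

At least one: 137; Neither: 2


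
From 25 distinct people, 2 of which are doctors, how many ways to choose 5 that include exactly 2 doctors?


Choose 2 of the 2 doctors and 3 of the other 23 people:
C(2,2)×C(23,3) = 1×1771 = 1771

1771


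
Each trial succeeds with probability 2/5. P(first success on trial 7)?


Geometric: P(X=7) = (1-p)^(k-1)×p = (3/5)^6×2/5 = 1458/78125

P(X=7) = 1458/78125 ≈ 1.87%


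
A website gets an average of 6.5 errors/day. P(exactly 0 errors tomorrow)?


Poisson(λ=6.5): P(X=0) = e^(-λ)×λ^k/k!
= e^(-6.5) × 6.5^0 / 0!
≈ 0.001503439193 × 1 / 1 ≈ 0.001503

P(X=0) ≈ 0.001503 ≈ 0.15%


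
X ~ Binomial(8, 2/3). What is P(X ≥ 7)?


P(X ≥ 7) = Σ P(X=i) for i=7..8
P(X=7) = 1024/6561
P(X=8) = 256/6561
Sum = 1280/6561

P(X ≥ 7) = 1280/6561 ≈ 19.51%


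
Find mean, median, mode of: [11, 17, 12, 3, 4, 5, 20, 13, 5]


Sorted: [3, 4, 5, 5, 11, 12, 13, 17, 20]
Mean = 90/9 = 10
Median = 11
Freq: {11: 1, 17: 1, 12: 1, 3: 1, 4: 1, 5: 2, 20: 1, 13: 1}
Mode: [5]

Mean=10, Median=11, Mode=5


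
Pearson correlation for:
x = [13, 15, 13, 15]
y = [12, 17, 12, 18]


n=4, Σx=56, Σy=59, Σxy=837, Σx²=788, Σy²=901
r = (4×837 - 56×59)/√((4×788 - 56²)(4×901 - 59²))
= 44/√(16×123) = 44/√1968 ≈ 44/44.3621 ≈ 0.9918

r ≈ 0.9918


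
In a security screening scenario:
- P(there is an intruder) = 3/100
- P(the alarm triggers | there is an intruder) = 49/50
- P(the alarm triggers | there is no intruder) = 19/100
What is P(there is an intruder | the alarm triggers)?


Using Bayes' theorem:
P(A|B) = P(B|A)·P(A) / P(B)

P(the alarm triggers) = 49/50 × 3/100 + 19/100 × 97/100
= 147/5000 + 1843/10000 = 2137/10000

P(there is an intruder|the alarm triggers) = (147/5000) / (2137/10000) = 294/2137

P(there is an intruder|the alarm triggers) = 294/2137 ≈ 13.76%


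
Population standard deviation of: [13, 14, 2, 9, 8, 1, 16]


Mean = 63/7 = 9
  (13-9)²=16
  (14-9)²=25
  (2-9)²=49
  (9-9)²=0
  (8-9)²=1
  (1-9)²=64
  (16-9)²=49
Σ(x-μ)² = 204
σ² = 204/7

σ = √(204/7) ≈ 5.3984


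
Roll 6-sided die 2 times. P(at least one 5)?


P(no 5)^2 = (5/6)^2 = 25/36
P(≥1) = 1 - 25/36 = 11/36

P = 11/36 ≈ 30.56%


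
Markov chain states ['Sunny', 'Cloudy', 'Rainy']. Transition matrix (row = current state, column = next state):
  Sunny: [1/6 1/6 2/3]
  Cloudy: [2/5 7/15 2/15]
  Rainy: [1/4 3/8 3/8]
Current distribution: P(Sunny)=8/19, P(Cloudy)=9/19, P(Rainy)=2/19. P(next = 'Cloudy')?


P(next=Cloudy) = Σᵢ P(now=i)×P(i→Cloudy)
= 8/19×1/6 + 9/19×7/15 + 2/19×3/8
= 4/57 + 21/95 + 3/76 = 377/1140

P = 377/1140 ≈ 0.3307


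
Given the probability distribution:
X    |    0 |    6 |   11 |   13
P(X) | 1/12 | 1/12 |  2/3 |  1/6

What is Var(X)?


E[X] = 10
E[X²] = 671/6
Var(X) = E[X²] - (E[X])² = 671/6 - 100 = 71/6

Var(X) = 71/6 ≈ 11.8333


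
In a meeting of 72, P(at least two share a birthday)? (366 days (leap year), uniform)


P(all different) = Π(366-i)/366 for i=0..71
= 0.000559
P(match) = 1 - 0.000559 = 0.999441

P ≈ 0.9994 ≈ 99.94%


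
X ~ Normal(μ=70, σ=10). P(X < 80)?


z = (80-70)/10 = 1.0
P(Z < 1.0) = 0.8413

P(X < 80) ≈ 0.8413


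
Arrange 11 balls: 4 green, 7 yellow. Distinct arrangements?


11!/(4!×7!) = 330

330


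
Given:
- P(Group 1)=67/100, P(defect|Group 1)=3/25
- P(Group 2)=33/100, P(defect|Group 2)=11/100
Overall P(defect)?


P(B) = Σ P(B|Aᵢ)×P(Aᵢ)
  3/25×67/100 = 201/2500
  11/100×33/100 = 363/10000
Sum = 1167/10000

P(defect) = 1167/10000 ≈ 11.67%


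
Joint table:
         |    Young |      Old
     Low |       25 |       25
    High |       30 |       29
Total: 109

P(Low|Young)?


P(Low|Young) = 25/(25+30) = 25/55 = 5/11

P = 5/11 ≈ 45.45%


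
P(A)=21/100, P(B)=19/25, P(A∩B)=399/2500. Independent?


P(A)×P(B) = 399/2500
P(A∩B) = 399/2500
Equal ✓ → Independent

Yes, independent


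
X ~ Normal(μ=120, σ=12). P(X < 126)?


z = (126-120)/12 = 0.5
P(Z < 0.5) = 0.6915

P(X < 126) ≈ 0.6915


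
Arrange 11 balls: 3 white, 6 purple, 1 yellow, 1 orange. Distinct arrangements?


11!/(3!×6!×1!×1!) = 9240

9240


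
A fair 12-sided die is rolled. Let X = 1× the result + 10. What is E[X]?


E[die] = (1+12)/2 = 13/2
E[X] = 1×13/2 + 10 = 33/2

E[X] = 33/2


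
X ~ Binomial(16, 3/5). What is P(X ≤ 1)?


P(X ≤ 1) = Σ P(X=i) for i=0..1
P(X=0) = 65536/152587890625
P(X=1) = 1572864/152587890625
Sum = 65536/6103515625

P(X ≤ 1) = 65536/6103515625 ≈ 0.00%


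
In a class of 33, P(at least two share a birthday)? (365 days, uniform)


P(all different) = Π(365-i)/365 for i=0..32
= 0.225028
P(match) = 1 - 0.225028 = 0.774972

P ≈ 0.7750 ≈ 77.50%


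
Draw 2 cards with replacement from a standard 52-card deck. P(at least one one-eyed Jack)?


P(not a one-eyed Jack) = 50/52 = 25/26
P(none in 2 draws) = (25/26)^2 = 625/676
P(≥1 one-eyed Jack) = 1 - 625/676 = 51/676

P = 51/676 ≈ 7.54%


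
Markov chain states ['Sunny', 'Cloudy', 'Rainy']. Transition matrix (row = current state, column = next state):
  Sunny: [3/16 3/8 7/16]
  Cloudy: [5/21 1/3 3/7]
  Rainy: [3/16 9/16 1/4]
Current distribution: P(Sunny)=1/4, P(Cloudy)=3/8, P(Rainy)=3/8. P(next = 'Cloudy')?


P(next=Cloudy) = Σᵢ P(now=i)×P(i→Cloudy)
= 1/4×3/8 + 3/8×1/3 + 3/8×9/16
= 3/32 + 1/8 + 27/128 = 55/128

P = 55/128 ≈ 0.4297


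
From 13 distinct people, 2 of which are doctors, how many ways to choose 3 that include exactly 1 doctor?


Choose 1 of the 2 doctors and 2 of the other 11 people:
C(2,1)×C(11,2) = 2×55 = 110

110


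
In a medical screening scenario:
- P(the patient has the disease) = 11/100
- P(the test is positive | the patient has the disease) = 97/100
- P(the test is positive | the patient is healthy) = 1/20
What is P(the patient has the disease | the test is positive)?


Using Bayes' theorem:
P(A|B) = P(B|A)·P(A) / P(B)

P(the test is positive) = 97/100 × 11/100 + 1/20 × 89/100
= 1067/10000 + 89/2000 = 189/1250

P(the patient has the disease|the test is positive) = (1067/10000) / (189/1250) = 1067/1512

P(the patient has the disease|the test is positive) = 1067/1512 ≈ 70.57%


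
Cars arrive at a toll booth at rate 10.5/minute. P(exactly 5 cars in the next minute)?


Poisson(λ=10.5): P(X=5) = e^(-λ)×λ^k/k!
= e^(-10.5) × 10.5^5 / 5!
≈ 2.753644935e-05 × 127628.15625 / 120 ≈ 0.029287

P(X=5) ≈ 0.029287 ≈ 2.93%


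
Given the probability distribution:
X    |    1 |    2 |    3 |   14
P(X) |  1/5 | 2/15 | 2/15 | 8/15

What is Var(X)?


E[X] = 25/3
E[X²] = 1597/15
Var(X) = E[X²] - (E[X])² = 1597/15 - 625/9 = 1666/45

Var(X) = 1666/45 ≈ 37.0222


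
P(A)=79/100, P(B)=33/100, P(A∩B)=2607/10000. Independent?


P(A)×P(B) = 2607/10000
P(A∩B) = 2607/10000
Equal ✓ → Independent

Yes, independent


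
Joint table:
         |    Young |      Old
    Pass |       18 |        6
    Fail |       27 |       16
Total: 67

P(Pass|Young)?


P(Pass|Young) = 18/(18+27) = 18/45 = 2/5

P = 2/5 ≈ 40.00%


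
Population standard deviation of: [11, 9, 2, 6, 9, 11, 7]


Mean = 55/7
  (11-55/7)²=484/49
  (9-55/7)²=64/49
  (2-55/7)²=1681/49
  (6-55/7)²=169/49
  (9-55/7)²=64/49
  (11-55/7)²=484/49
  (7-55/7)²=36/49
Σ(x-μ)² = 426/7
σ² = (426/7)/7 = 426/49

σ = √(426/49) ≈ 2.9485


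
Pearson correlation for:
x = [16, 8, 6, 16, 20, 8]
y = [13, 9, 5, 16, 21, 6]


n=6, Σx=74, Σy=70, Σxy=1034, Σx²=1076, Σy²=1008
r = (6×1034 - 74×70)/√((6×1076 - 74²)(6×1008 - 70²))
= 1024/√(980×1148) = 1024/√1125040 ≈ 1024/1060.6790 ≈ 0.9654

r ≈ 0.9654


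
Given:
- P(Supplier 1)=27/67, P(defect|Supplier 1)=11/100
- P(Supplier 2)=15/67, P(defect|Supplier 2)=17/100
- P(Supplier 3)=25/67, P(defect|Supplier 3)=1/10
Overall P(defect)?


P(B) = Σ P(B|Aᵢ)×P(Aᵢ)
  11/100×27/67 = 297/6700
  17/100×15/67 = 51/1340
  1/10×25/67 = 5/134
Sum = 401/3350

P(defect) = 401/3350 ≈ 11.97%


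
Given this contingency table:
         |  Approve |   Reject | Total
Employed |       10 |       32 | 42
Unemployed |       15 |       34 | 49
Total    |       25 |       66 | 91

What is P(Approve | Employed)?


P(Approve | Employed) = 10/(10+32) = 10/42 = 5/21

P(Approve|Employed) = 5/21 ≈ 23.81%


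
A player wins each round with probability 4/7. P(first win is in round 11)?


Geometric: P(X=11) = (1-p)^(k-1)×p = (3/7)^10×4/7 = 236196/1977326743

P(X=11) = 236196/1977326743 ≈ 0.01%


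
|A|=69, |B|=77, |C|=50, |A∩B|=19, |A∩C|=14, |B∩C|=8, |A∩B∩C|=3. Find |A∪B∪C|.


|A∪B∪C| = 69+77+50-19-14-8+3 = 158

|A∪B∪C| = 158


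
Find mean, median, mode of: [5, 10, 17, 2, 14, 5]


Sorted: [2, 5, 5, 10, 14, 17]
Mean = 53/6
Median = 15/2
Freq: {5: 2, 10: 1, 17: 1, 2: 1, 14: 1}
Mode: [5]

Mean=53/6, Median=15/2, Mode=5


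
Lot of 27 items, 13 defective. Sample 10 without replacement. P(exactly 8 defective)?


Hypergeometric: C(13,8)×C(14,2)/C(27,10)
= 1287×91/8436285 = 91/6555

P(X=8) = 91/6555 ≈ 1.39%


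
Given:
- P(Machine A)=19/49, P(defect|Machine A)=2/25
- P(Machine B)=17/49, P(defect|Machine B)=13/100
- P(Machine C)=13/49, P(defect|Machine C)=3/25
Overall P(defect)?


P(B) = Σ P(B|Aᵢ)×P(Aᵢ)
  2/25×19/49 = 38/1225
  13/100×17/49 = 221/4900
  3/25×13/49 = 39/1225
Sum = 529/4900

P(defect) = 529/4900 ≈ 10.80%


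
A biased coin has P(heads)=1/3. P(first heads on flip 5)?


Geometric: P(X=5) = (1-p)^(k-1)×p = (2/3)^4×1/3 = 16/243

P(X=5) = 16/243 ≈ 6.58%


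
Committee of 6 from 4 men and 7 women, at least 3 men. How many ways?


Count by #men:
  3M,3W: C(4,3)×C(7,3)=140
  4M,2W: C(4,4)×C(7,2)=21
Total = 161

161


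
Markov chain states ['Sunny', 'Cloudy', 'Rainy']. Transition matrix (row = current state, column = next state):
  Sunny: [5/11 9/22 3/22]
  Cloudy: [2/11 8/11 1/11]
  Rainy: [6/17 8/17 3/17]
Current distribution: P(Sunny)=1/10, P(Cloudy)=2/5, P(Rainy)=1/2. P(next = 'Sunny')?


P(next=Sunny) = Σᵢ P(now=i)×P(i→Sunny)
= 1/10×5/11 + 2/5×2/11 + 1/2×6/17
= 1/22 + 4/55 + 3/17 = 551/1870

P = 551/1870 ≈ 0.2947


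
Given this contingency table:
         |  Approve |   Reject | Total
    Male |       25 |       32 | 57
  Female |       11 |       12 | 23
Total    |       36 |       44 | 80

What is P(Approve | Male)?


P(Approve | Male) = 25/(25+32) = 25/57

P(Approve|Male) = 25/57 ≈ 43.86%


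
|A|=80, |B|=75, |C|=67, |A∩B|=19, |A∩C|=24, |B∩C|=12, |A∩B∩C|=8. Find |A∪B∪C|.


|A∪B∪C| = 80+75+67-19-24-12+8 = 175

|A∪B∪C| = 175


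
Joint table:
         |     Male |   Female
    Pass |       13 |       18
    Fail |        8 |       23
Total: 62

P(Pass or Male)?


P(Pass∨Male) = P(Pass) + P(Male) - P(Pass∧Male)
= (31 + 21 - 13)/62 = 39/62

P = 39/62 ≈ 62.90%


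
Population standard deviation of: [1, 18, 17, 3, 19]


Mean = 58/5
  (1-58/5)²=2809/25
  (18-58/5)²=1024/25
  (17-58/5)²=729/25
  (3-58/5)²=1849/25
  (19-58/5)²=1369/25
Σ(x-μ)² = 1556/5
σ² = (1556/5)/5 = 1556/25

σ = √(1556/25) ≈ 7.8892


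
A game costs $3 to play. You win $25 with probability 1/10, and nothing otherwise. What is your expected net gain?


E[gain] = (25-3)×1/10 + (-3)×9/10
= 11/5 - 27/10 = -1/2

Expected net gain = $-1/2 ≈ $-0.50


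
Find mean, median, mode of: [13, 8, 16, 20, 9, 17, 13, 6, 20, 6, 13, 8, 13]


Sorted: [6, 6, 8, 8, 9, 13, 13, 13, 13, 16, 17, 20, 20]
Mean = 162/13
Median = 13
Freq: {13: 4, 8: 2, 16: 1, 20: 2, 9: 1, 17: 1, 6: 2}
Mode: [13]

Mean=162/13, Median=13, Mode=13


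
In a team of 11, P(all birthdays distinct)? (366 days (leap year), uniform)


P(all different) = Π(366-i)/366 for i=0..10
= (366/366)×(365/366)×...×(356/366)
= 0.859219

P ≈ 0.8592 ≈ 85.92%


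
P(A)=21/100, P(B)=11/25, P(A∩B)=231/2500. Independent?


P(A)×P(B) = 231/2500
P(A∩B) = 231/2500
Equal ✓ → Independent

Yes, independent


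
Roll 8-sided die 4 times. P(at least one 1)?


P(no 1)^4 = (7/8)^4 = 2401/4096
P(≥1) = 1 - 2401/4096 = 1695/4096

P = 1695/4096 ≈ 41.38%


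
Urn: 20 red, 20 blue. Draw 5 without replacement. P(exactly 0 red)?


Hypergeometric: C(20,0)×C(20,5)/C(40,5)
= 1×15504/658008 = 34/1443

P(X=0) = 34/1443 ≈ 2.36%


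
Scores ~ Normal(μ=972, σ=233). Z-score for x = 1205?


z = (x - μ)/σ = (1205 - 972)/233 = 1.0

z = 1.0


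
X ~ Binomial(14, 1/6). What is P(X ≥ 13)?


P(X ≥ 13) = Σ P(X=i) for i=13..14
P(X=13) = 35/39182082048
P(X=14) = 1/78364164096
Sum = 71/78364164096

P(X ≥ 13) = 71/78364164096 ≈ 0.00%


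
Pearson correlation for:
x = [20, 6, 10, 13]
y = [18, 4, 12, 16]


n=4, Σx=49, Σy=50, Σxy=712, Σx²=705, Σy²=740
r = (4×712 - 49×50)/√((4×705 - 49²)(4×740 - 50²))
= 398/√(419×460) = 398/√192740 ≈ 398/439.0216 ≈ 0.9066

r ≈ 0.9066


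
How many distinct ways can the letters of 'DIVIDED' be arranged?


Letters: 7, freq: {'D': 3, 'I': 2, 'V': 1, 'E': 1}
7!/(3!×2!×1!×1!) = 5040/12 = 420

420


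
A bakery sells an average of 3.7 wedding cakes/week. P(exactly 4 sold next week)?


Poisson(λ=3.7): P(X=4) = e^(-λ)×λ^k/k!
= e^(-3.7) × 3.7^4 / 4!
≈ 0.02472352647 × 187.4161 / 24 ≈ 0.193066

P(X=4) ≈ 0.193066 ≈ 19.31%


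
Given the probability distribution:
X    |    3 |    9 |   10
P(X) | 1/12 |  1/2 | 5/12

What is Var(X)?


E[X] = 107/12
E[X²] = 995/12
Var(X) = E[X²] - (E[X])² = 995/12 - 11449/144 = 491/144

Var(X) = 491/144 ≈ 3.4097


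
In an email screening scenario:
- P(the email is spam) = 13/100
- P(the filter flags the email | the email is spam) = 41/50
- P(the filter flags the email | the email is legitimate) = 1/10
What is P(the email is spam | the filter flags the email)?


Using Bayes' theorem:
P(A|B) = P(B|A)·P(A) / P(B)

P(the filter flags the email) = 41/50 × 13/100 + 1/10 × 87/100
= 533/5000 + 87/1000 = 121/625

P(the email is spam|the filter flags the email) = (533/5000) / (121/625) = 533/968

P(the email is spam|the filter flags the email) = 533/968 ≈ 55.06%


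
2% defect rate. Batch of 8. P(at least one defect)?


P(all good) = (49/50)^8 = 33232930569601/39062500000000
P(≥1 defect) = 5829569430399/39062500000000

P = 5829569430399/39062500000000 ≈ 14.92%


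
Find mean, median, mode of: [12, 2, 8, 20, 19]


Sorted: [2, 8, 12, 19, 20]
Mean = 61/5
Median = 12
Freq: {12: 1, 2: 1, 8: 1, 20: 1, 19: 1}
Mode: No mode

Mean=61/5, Median=12, Mode=No mode


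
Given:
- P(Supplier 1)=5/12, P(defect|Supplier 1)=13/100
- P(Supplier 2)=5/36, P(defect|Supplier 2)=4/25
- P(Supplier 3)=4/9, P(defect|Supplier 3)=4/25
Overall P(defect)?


P(B) = Σ P(B|Aᵢ)×P(Aᵢ)
  13/100×5/12 = 13/240
  4/25×5/36 = 1/45
  4/25×4/9 = 16/225
Sum = 59/400

P(defect) = 59/400 ≈ 14.75%


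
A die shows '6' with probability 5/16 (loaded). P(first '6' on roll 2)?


Geometric: P(X=2) = (1-p)^(k-1)×p = (11/16)^1×5/16 = 55/256

P(X=2) = 55/256 ≈ 21.48%


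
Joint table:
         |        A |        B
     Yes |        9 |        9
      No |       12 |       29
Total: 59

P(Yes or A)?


P(Yes∨A) = P(Yes) + P(A) - P(Yes∧A)
= (18 + 21 - 9)/59 = 30/59

P = 30/59 ≈ 50.85%


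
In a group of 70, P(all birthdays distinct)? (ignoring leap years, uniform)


P(all different) = Π(365-i)/365 for i=0..69
= (365/365)×(364/365)×...×(296/365)
= 0.000840

P ≈ 0.0008 ≈ 0.08%


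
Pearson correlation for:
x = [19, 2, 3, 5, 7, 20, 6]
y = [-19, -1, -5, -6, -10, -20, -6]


n=7, Σx=62, Σy=-67, Σxy=-914, Σx²=884, Σy²=959
r = (7×(-914) - 62×(-67))/√((7×884 - 62²)(7×959 - (-67)²))
= -2244/√(2344×2224) = -2244/√5213056 ≈ -2244/2283.2118 ≈ -0.9828

r ≈ -0.9828


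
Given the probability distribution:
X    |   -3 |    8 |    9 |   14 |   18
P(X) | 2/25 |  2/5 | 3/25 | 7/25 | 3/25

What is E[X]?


E[X] = Σ x·P(X=x)
= (-3)×(2/25) + (8)×(2/5) + (9)×(3/25) + (14)×(7/25) + (18)×(3/25)
= 253/25

E[X] = 253/25


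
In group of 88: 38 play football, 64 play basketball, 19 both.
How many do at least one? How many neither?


|A∪B| = 38+64-19 = 83
Neither = 88-83 = 5

At least one: 83; Neither: 5


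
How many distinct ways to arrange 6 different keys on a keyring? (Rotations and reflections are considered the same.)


Free circular arrangements: rotations and reflections both identified.
(n-1)!/2 = 5!/2 = 120/2 = 60

60


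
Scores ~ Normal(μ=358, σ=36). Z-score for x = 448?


z = (x - μ)/σ = (448 - 358)/36 = 2.5

z = 2.5


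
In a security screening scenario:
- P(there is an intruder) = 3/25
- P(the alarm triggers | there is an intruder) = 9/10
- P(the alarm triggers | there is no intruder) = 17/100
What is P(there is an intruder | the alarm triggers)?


Using Bayes' theorem:
P(A|B) = P(B|A)·P(A) / P(B)

P(the alarm triggers) = 9/10 × 3/25 + 17/100 × 22/25
= 27/250 + 187/1250 = 161/625

P(there is an intruder|the alarm triggers) = (27/250) / (161/625) = 135/322

P(there is an intruder|the alarm triggers) = 135/322 ≈ 41.93%


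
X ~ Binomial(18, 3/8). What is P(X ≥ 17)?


P(X ≥ 17) = Σ P(X=i) for i=17..18
P(X=17) = 5811307335/9007199254740992
P(X=18) = 387420489/18014398509481984
Sum = 12010035159/18014398509481984

P(X ≥ 17) = 12010035159/18014398509481984 ≈ 0.00%


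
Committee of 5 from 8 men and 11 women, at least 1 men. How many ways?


Count by #men:
  1M,4W: C(8,1)×C(11,4)=2640
  2M,3W: C(8,2)×C(11,3)=4620
  3M,2W: C(8,3)×C(11,2)=3080
  4M,1W: C(8,4)×C(11,1)=770
  5M,0W: C(8,5)×C(11,0)=56
Total = 11166

11166


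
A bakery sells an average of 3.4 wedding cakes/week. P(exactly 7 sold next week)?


Poisson(λ=3.4): P(X=7) = e^(-λ)×λ^k/k!
= e^(-3.4) × 3.4^7 / 7!
≈ 0.03337326996 × 5252.3350144 / 5040 ≈ 0.034779

P(X=7) ≈ 0.034779 ≈ 3.48%


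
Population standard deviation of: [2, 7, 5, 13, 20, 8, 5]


Mean = 60/7
  (2-60/7)²=2116/49
  (7-60/7)²=121/49
  (5-60/7)²=625/49
  (13-60/7)²=961/49
  (20-60/7)²=6400/49
  (8-60/7)²=16/49
  (5-60/7)²=625/49
Σ(x-μ)² = 1552/7
σ² = (1552/7)/7 = 1552/49

σ = √(1552/49) ≈ 5.6279


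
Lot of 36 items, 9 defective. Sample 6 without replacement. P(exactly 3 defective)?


Hypergeometric: C(9,3)×C(27,3)/C(36,6)
= 84×2925/1947792 = 2925/23188

P(X=3) = 2925/23188 ≈ 12.61%


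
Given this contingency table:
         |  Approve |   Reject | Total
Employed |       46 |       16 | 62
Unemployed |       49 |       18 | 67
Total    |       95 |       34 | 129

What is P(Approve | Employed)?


P(Approve | Employed) = 46/(46+16) = 46/62 = 23/31

P(Approve|Employed) = 23/31 ≈ 74.19%


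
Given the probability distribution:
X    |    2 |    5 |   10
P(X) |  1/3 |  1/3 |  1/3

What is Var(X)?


E[X] = 17/3
E[X²] = 43
Var(X) = E[X²] - (E[X])² = 43 - 289/9 = 98/9

Var(X) = 98/9 ≈ 10.8889


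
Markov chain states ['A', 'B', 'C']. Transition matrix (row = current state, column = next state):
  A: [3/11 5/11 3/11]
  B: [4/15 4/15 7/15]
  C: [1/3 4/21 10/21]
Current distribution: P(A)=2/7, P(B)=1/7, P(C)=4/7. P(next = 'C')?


P(next=C) = Σᵢ P(now=i)×P(i→C)
= 2/7×3/11 + 1/7×7/15 + 4/7×10/21
= 6/77 + 1/15 + 40/147 = 1123/2695

P = 1123/2695 ≈ 0.4167


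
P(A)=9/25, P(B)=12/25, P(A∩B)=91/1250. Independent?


P(A)×P(B) = 108/625
P(A∩B) = 91/1250
Not equal → NOT independent

No, not independent


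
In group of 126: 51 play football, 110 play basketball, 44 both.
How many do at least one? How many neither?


|A∪B| = 51+110-44 = 117
Neither = 126-117 = 9

At least one: 117; Neither: 9


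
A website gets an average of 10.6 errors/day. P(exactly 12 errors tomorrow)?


Poisson(λ=10.6): P(X=12) = e^(-λ)×λ^k/k!
= e^(-10.6) × 10.6^12 / 12!
≈ 2.491600973e-05 × 2.01219647184e+12 / 479001600 ≈ 0.104668

P(X=12) ≈ 0.104668 ≈ 10.47%


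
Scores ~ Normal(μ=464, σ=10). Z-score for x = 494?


z = (x - μ)/σ = (494 - 464)/10 = 3.0

z = 3.0


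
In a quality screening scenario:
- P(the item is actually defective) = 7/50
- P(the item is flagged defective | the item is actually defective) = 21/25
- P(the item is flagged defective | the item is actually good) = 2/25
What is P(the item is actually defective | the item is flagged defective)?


Using Bayes' theorem:
P(A|B) = P(B|A)·P(A) / P(B)

P(the item is flagged defective) = 21/25 × 7/50 + 2/25 × 43/50
= 147/1250 + 43/625 = 233/1250

P(the item is actually defective|the item is flagged defective) = (147/1250) / (233/1250) = 147/233

P(the item is actually defective|the item is flagged defective) = 147/233 ≈ 63.09%


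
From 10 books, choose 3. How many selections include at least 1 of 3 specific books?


Complement: C(10,3) - C(7,3) = 120 - 35 = 85

85


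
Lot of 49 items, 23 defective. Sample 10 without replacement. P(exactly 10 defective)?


Hypergeometric: C(23,10)×C(26,0)/C(49,10)
= 1144066×1/8217822536 = 323/2320108

P(X=10) = 323/2320108 ≈ 0.01%


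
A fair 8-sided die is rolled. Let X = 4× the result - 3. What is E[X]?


E[die] = (1+8)/2 = 9/2
E[X] = 4×9/2 - 3 = 15

E[X] = 15


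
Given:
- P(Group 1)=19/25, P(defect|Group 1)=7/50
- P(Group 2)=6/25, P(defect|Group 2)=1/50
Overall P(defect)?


P(B) = Σ P(B|Aᵢ)×P(Aᵢ)
  7/50×19/25 = 133/1250
  1/50×6/25 = 3/625
Sum = 139/1250

P(defect) = 139/1250 ≈ 11.12%


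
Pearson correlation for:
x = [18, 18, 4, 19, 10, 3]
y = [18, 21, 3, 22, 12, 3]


n=6, Σx=72, Σy=79, Σxy=1261, Σx²=1134, Σy²=1411
r = (6×1261 - 72×79)/√((6×1134 - 72²)(6×1411 - 79²))
= 1878/√(1620×2225) = 1878/√3604500 ≈ 1878/1898.5521 ≈ 0.9892

r ≈ 0.9892


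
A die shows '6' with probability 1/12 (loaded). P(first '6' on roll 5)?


Geometric: P(X=5) = (1-p)^(k-1)×p = (11/12)^4×1/12 = 14641/248832

P(X=5) = 14641/248832 ≈ 5.88%


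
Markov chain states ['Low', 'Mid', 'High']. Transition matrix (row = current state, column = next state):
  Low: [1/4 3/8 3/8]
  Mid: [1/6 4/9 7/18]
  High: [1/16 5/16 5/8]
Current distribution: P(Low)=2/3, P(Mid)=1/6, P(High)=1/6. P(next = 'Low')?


P(next=Low) = Σᵢ P(now=i)×P(i→Low)
= 2/3×1/4 + 1/6×1/6 + 1/6×1/16
= 1/6 + 1/36 + 1/96 = 59/288

P = 59/288 ≈ 0.2049


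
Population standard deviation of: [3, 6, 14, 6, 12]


Mean = 41/5
  (3-41/5)²=676/25
  (6-41/5)²=121/25
  (14-41/5)²=841/25
  (6-41/5)²=121/25
  (12-41/5)²=361/25
Σ(x-μ)² = 424/5
σ² = (424/5)/5 = 424/25

σ = √(424/25) ≈ 4.1183


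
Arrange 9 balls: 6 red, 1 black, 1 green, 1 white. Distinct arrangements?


9!/(6!×1!×1!×1!) = 504

504


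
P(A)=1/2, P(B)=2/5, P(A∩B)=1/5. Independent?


P(A)×P(B) = 1/5
P(A∩B) = 1/5
Equal ✓ → Independent

Yes, independent


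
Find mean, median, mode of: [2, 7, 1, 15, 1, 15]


Sorted: [1, 1, 2, 7, 15, 15]
Mean = 41/6
Median = 9/2
Freq: {2: 1, 7: 1, 1: 2, 15: 2}
Mode: [1, 15]

Mean=41/6, Median=9/2, Mode=[1, 15]


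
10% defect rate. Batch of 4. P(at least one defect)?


P(all good) = (9/10)^4 = 6561/10000
P(≥1 defect) = 3439/10000

P = 3439/10000 ≈ 34.39%


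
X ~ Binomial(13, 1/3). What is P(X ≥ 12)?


P(X ≥ 12) = Σ P(X=i) for i=12..13
P(X=12) = 26/1594323
P(X=13) = 1/1594323
Sum = 1/59049

P(X ≥ 12) = 1/59049 ≈ 0.00%


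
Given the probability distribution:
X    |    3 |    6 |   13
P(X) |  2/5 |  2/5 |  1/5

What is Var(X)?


E[X] = 31/5
E[X²] = 259/5
Var(X) = E[X²] - (E[X])² = 259/5 - 961/25 = 334/25

Var(X) = 334/25 ≈ 13.3600


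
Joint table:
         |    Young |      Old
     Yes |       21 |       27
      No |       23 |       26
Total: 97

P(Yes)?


P(Yes) = (21+27)/97 = 48/97

P(Yes) = 48/97 ≈ 49.48%


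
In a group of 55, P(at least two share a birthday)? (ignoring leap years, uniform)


P(all different) = Π(365-i)/365 for i=0..54
= 0.013738
P(match) = 1 - 0.013738 = 0.986262

P ≈ 0.9863 ≈ 98.63%


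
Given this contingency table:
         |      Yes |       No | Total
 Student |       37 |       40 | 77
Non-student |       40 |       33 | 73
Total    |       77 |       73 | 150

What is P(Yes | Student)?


P(Yes | Student) = 37/(37+40) = 37/77

P(Yes|Student) = 37/77 ≈ 48.05%


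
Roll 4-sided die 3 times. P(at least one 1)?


P(no 1)^3 = (3/4)^3 = 27/64
P(≥1) = 1 - 27/64 = 37/64

P = 37/64 ≈ 57.81%


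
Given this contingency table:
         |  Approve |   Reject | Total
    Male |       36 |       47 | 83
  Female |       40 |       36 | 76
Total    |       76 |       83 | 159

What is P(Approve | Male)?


P(Approve | Male) = 36/(36+47) = 36/83

P(Approve|Male) = 36/83 ≈ 43.37%


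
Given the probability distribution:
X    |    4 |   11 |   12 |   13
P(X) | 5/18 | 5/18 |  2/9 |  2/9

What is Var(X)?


E[X] = 175/18
E[X²] = 1937/18
Var(X) = E[X²] - (E[X])² = 1937/18 - 30625/324 = 4241/324

Var(X) = 4241/324 ≈ 13.0895


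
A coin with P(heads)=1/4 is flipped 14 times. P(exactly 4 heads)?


Binomial: P(X=4) = C(14,4)×p^4×(1-p)^10
= 1001 × 1/256 × 59049/1048576 = 59108049/268435456

P(X=4) = 59108049/268435456 ≈ 22.02%


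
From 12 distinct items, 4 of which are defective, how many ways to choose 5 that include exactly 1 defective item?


Choose 1 of the 4 defective items and 4 of the other 8 items:
C(4,1)×C(8,4) = 4×70 = 280

280


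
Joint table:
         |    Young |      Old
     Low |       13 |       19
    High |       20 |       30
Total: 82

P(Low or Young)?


P(Low∨Young) = P(Low) + P(Young) - P(Low∧Young)
= (32 + 33 - 13)/82 = 52/82 = 26/41

P = 26/41 ≈ 63.41%


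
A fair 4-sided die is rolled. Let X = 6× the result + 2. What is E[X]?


E[die] = (1+4)/2 = 5/2
E[X] = 6×5/2 + 2 = 17

E[X] = 17


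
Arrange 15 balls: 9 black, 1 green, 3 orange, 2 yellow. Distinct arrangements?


15!/(9!×1!×3!×2!) = 300300

300300


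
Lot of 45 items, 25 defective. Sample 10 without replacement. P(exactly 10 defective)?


Hypergeometric: C(25,10)×C(20,0)/C(45,10)
= 3268760×1/3190187286 = 7820/7632027

P(X=10) = 7820/7632027 ≈ 0.10%


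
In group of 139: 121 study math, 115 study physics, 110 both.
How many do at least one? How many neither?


|A∪B| = 121+115-110 = 126
Neither = 139-126 = 13

At least one: 126; Neither: 13


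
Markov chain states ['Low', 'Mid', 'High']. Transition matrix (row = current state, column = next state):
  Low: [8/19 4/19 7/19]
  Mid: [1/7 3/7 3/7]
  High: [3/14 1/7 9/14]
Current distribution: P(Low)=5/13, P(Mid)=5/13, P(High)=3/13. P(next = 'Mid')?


P(next=Mid) = Σᵢ P(now=i)×P(i→Mid)
= 5/13×4/19 + 5/13×3/7 + 3/13×1/7
= 20/247 + 15/91 + 3/91 = 482/1729

P = 482/1729 ≈ 0.2788


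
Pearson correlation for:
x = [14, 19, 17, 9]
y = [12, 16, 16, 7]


n=4, Σx=59, Σy=51, Σxy=807, Σx²=927, Σy²=705
r = (4×807 - 59×51)/√((4×927 - 59²)(4×705 - 51²))
= 219/√(227×219) = 219/√49713 ≈ 219/222.9641 ≈ 0.9822

r ≈ 0.9822


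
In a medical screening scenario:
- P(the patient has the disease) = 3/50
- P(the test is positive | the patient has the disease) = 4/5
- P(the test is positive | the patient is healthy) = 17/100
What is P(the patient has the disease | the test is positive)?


Using Bayes' theorem:
P(A|B) = P(B|A)·P(A) / P(B)

P(the test is positive) = 4/5 × 3/50 + 17/100 × 47/50
= 6/125 + 799/5000 = 1039/5000

P(the patient has the disease|the test is positive) = (6/125) / (1039/5000) = 240/1039

P(the patient has the disease|the test is positive) = 240/1039 ≈ 23.10%


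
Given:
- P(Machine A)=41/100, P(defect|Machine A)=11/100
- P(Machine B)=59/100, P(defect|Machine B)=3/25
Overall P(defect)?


P(B) = Σ P(B|Aᵢ)×P(Aᵢ)
  11/100×41/100 = 451/10000
  3/25×59/100 = 177/2500
Sum = 1159/10000

P(defect) = 1159/10000 ≈ 11.59%


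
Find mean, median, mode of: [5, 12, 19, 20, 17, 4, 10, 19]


Sorted: [4, 5, 10, 12, 17, 19, 19, 20]
Mean = 106/8 = 53/4
Median = 29/2
Freq: {5: 1, 12: 1, 19: 2, 20: 1, 17: 1, 4: 1, 10: 1}
Mode: [19]

Mean=53/4, Median=29/2, Mode=19


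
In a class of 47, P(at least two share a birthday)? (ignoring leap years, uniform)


P(all different) = Π(365-i)/365 for i=0..46
= 0.045226
P(match) = 1 - 0.045226 = 0.954774

P ≈ 0.9548 ≈ 95.48%


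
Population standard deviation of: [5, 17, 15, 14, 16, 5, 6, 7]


Mean = 85/8
  (5-85/8)²=2025/64
  (17-85/8)²=2601/64
  (15-85/8)²=1225/64
  (14-85/8)²=729/64
  (16-85/8)²=1849/64
  (5-85/8)²=2025/64
  (6-85/8)²=1369/64
  (7-85/8)²=841/64
Σ(x-μ)² = 1583/8
σ² = (1583/8)/8 = 1583/64

σ = √(1583/64) ≈ 4.9734


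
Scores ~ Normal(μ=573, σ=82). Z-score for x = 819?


z = (x - μ)/σ = (819 - 573)/82 = 3.0

z = 3.0


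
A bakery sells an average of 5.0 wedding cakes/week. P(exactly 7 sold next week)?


Poisson(λ=5.0): P(X=7) = e^(-λ)×λ^k/k!
= e^(-5.0) × 5.0^7 / 7!
≈ 0.006737946999 × 78125 / 5040 ≈ 0.104445

P(X=7) ≈ 0.104445 ≈ 10.44%


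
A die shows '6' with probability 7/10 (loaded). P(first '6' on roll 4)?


Geometric: P(X=4) = (1-p)^(k-1)×p = (3/10)^3×7/10 = 189/10000

P(X=4) = 189/10000 ≈ 1.89%


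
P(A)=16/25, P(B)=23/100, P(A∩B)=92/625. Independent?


P(A)×P(B) = 92/625
P(A∩B) = 92/625
Equal ✓ → Independent

Yes, independent


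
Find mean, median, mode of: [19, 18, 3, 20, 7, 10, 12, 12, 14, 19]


Sorted: [3, 7, 10, 12, 12, 14, 18, 19, 19, 20]
Mean = 134/10 = 67/5
Median = 13
Freq: {19: 2, 18: 1, 3: 1, 20: 1, 7: 1, 10: 1, 12: 2, 14: 1}
Mode: [12, 19]

Mean=67/5, Median=13, Mode=[12, 19]


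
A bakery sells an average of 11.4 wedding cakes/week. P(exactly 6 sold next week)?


Poisson(λ=11.4): P(X=6) = e^(-λ)×λ^k/k!
= e^(-11.4) × 11.4^6 / 6!
≈ 1.119548484e-05 × 2194972.62394 / 720 ≈ 0.034130

P(X=6) ≈ 0.034130 ≈ 3.41%


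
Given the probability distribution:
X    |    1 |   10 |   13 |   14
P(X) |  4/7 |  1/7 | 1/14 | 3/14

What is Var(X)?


E[X] = 83/14
E[X²] = 965/14
Var(X) = E[X²] - (E[X])² = 965/14 - 6889/196 = 6621/196

Var(X) = 6621/196 ≈ 33.7806


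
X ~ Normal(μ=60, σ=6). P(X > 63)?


z = (63-60)/6 = 0.5
P(X > 63) = 1 - P(Z ≤ 0.5) = 1 - 0.6915 = 0.3085

P(X > 63) ≈ 0.3085


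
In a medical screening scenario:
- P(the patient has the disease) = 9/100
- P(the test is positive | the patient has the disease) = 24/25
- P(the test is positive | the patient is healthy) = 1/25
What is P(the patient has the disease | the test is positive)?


Using Bayes' theorem:
P(A|B) = P(B|A)·P(A) / P(B)

P(the test is positive) = 24/25 × 9/100 + 1/25 × 91/100
= 54/625 + 91/2500 = 307/2500

P(the patient has the disease|the test is positive) = (54/625) / (307/2500) = 216/307

P(the patient has the disease|the test is positive) = 216/307 ≈ 70.36%


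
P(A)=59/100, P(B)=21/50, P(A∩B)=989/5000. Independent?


P(A)×P(B) = 1239/5000
P(A∩B) = 989/5000
Not equal → NOT independent

No, not independent


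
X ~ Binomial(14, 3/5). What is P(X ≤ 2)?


P(X ≤ 2) = Σ P(X=i) for i=0..2
P(X=0) = 16384/6103515625
P(X=1) = 344064/6103515625
P(X=2) = 3354624/6103515625
Sum = 3715072/6103515625

P(X ≤ 2) = 3715072/6103515625 ≈ 0.06%


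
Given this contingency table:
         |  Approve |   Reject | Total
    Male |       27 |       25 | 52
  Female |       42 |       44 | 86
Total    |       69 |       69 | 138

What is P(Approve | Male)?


P(Approve | Male) = 27/(27+25) = 27/52

P(Approve|Male) = 27/52 ≈ 51.92%


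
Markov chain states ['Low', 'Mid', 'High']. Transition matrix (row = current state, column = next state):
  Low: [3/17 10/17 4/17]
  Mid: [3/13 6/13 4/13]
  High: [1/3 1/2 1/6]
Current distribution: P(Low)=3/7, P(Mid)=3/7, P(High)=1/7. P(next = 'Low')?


P(next=Low) = Σᵢ P(now=i)×P(i→Low)
= 3/7×3/17 + 3/7×3/13 + 1/7×1/3
= 9/119 + 9/91 + 1/21 = 1031/4641

P = 1031/4641 ≈ 0.2222


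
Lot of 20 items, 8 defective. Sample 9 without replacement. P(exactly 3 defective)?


Hypergeometric: C(8,3)×C(12,6)/C(20,9)
= 56×924/167960 = 6468/20995

P(X=3) = 6468/20995 ≈ 30.81%


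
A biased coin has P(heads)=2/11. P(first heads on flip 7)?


Geometric: P(X=7) = (1-p)^(k-1)×p = (9/11)^6×2/11 = 1062882/19487171

P(X=7) = 1062882/19487171 ≈ 5.45%


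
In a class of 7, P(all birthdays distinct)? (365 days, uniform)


P(all different) = Π(365-i)/365 for i=0..6
= (365/365)×(364/365)×...×(359/365)
= 0.943764

P ≈ 0.9438 ≈ 94.38%


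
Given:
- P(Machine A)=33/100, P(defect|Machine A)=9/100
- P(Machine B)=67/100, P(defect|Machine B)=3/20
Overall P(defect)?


P(B) = Σ P(B|Aᵢ)×P(Aᵢ)
  9/100×33/100 = 297/10000
  3/20×67/100 = 201/2000
Sum = 651/5000

P(defect) = 651/5000 ≈ 13.02%


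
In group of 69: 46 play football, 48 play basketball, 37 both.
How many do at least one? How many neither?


|A∪B| = 46+48-37 = 57
Neither = 69-57 = 12

At least one: 57; Neither: 12


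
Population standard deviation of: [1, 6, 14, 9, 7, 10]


Mean = 47/6
  (1-47/6)²=1681/36
  (6-47/6)²=121/36
  (14-47/6)²=1369/36
  (9-47/6)²=49/36
  (7-47/6)²=25/36
  (10-47/6)²=169/36
Σ(x-μ)² = 569/6
σ² = (569/6)/6 = 569/36

σ = √(569/36) ≈ 3.9756


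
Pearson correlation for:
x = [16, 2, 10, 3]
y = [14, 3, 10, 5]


n=4, Σx=31, Σy=32, Σxy=345, Σx²=369, Σy²=330
r = (4×345 - 31×32)/√((4×369 - 31²)(4×330 - 32²))
= 388/√(515×296) = 388/√152440 ≈ 388/390.4357 ≈ 0.9938

r ≈ 0.9938


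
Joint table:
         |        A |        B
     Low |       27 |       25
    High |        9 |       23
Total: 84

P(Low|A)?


P(Low|A) = 27/(27+9) = 27/36 = 3/4

P = 3/4 ≈ 75.00%


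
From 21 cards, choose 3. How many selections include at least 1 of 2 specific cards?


Complement: C(21,3) - C(19,3) = 1330 - 969 = 361

361


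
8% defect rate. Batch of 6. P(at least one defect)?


P(all good) = (23/25)^6 = 148035889/244140625
P(≥1 defect) = 96104736/244140625

P = 96104736/244140625 ≈ 39.36%


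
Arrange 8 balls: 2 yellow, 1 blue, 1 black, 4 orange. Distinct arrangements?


8!/(2!×1!×1!×4!) = 840

840


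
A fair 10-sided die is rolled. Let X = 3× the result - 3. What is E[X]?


E[die] = (1+10)/2 = 11/2
E[X] = 3×11/2 - 3 = 27/2

E[X] = 27/2


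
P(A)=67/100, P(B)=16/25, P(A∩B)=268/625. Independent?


P(A)×P(B) = 268/625
P(A∩B) = 268/625
Equal ✓ → Independent

Yes, independent


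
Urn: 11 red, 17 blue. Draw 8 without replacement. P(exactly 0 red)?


Hypergeometric: C(11,0)×C(17,8)/C(28,8)
= 1×24310/3108105 = 34/4347

P(X=0) = 34/4347 ≈ 0.78%


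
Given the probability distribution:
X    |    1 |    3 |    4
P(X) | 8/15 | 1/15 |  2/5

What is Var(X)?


E[X] = 7/3
E[X²] = 113/15
Var(X) = E[X²] - (E[X])² = 113/15 - 49/9 = 94/45

Var(X) = 94/45 ≈ 2.0889


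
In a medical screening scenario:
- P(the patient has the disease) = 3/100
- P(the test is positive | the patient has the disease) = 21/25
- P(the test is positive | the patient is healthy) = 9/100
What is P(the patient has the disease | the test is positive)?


Using Bayes' theorem:
P(A|B) = P(B|A)·P(A) / P(B)

P(the test is positive) = 21/25 × 3/100 + 9/100 × 97/100
= 63/2500 + 873/10000 = 9/80

P(the patient has the disease|the test is positive) = (63/2500) / (9/80) = 28/125

P(the patient has the disease|the test is positive) = 28/125 ≈ 22.40%


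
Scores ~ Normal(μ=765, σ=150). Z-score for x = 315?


z = (x - μ)/σ = (315 - 765)/150 = -3.0

z = -3.0


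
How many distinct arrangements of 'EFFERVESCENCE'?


Letters: 13, freq: {'E': 5, 'F': 2, 'R': 1, 'V': 1, 'S': 1, 'C': 2, 'N': 1}
13!/(5!×2!×1!×1!×1!×2!×1!) = 6227020800/480 = 12972960

12972960


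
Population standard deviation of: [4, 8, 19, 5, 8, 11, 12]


Mean = 67/7
  (4-67/7)²=1521/49
  (8-67/7)²=121/49
  (19-67/7)²=4356/49
  (5-67/7)²=1024/49
  (8-67/7)²=121/49
  (11-67/7)²=100/49
  (12-67/7)²=289/49
Σ(x-μ)² = 1076/7
σ² = (1076/7)/7 = 1076/49

σ = √(1076/49) ≈ 4.6861


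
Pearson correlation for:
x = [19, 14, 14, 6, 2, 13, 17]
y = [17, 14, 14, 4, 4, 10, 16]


n=7, Σx=85, Σy=79, Σxy=1149, Σx²=1251, Σy²=1069
r = (7×1149 - 85×79)/√((7×1251 - 85²)(7×1069 - 79²))
= 1328/√(1532×1242) = 1328/√1902744 ≈ 1328/1379.3999 ≈ 0.9627

r ≈ 0.9627


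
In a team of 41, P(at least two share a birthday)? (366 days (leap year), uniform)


P(all different) = Π(366-i)/366 for i=0..40
= 0.097493
P(match) = 1 - 0.097493 = 0.902507

P ≈ 0.9025 ≈ 90.25%


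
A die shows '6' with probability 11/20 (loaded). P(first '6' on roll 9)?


Geometric: P(X=9) = (1-p)^(k-1)×p = (9/20)^8×11/20 = 473513931/512000000000

P(X=9) = 473513931/512000000000 ≈ 0.09%


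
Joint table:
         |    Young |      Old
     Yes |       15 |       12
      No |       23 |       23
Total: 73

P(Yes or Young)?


P(Yes∨Young) = P(Yes) + P(Young) - P(Yes∧Young)
= (27 + 38 - 15)/73 = 50/73

P = 50/73 ≈ 68.49%


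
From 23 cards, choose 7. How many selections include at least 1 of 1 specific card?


Complement: C(23,7) - C(22,7) = 245157 - 170544 = 74613

74613


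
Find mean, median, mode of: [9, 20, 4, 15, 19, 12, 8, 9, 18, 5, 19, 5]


Sorted: [4, 5, 5, 8, 9, 9, 12, 15, 18, 19, 19, 20]
Mean = 143/12
Median = 21/2
Freq: {9: 2, 20: 1, 4: 1, 15: 1, 19: 2, 12: 1, 8: 1, 18: 1, 5: 2}
Mode: [5, 9, 19]

Mean=143/12, Median=21/2, Mode=[5, 9, 19]


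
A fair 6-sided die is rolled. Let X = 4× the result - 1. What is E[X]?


E[die] = (1+6)/2 = 7/2
E[X] = 4×7/2 - 1 = 13

E[X] = 13


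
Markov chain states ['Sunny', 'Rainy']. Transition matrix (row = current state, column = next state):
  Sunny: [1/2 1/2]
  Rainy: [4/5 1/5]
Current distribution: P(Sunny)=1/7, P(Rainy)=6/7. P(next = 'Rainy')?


P(next=Rainy) = Σᵢ P(now=i)×P(i→Rainy)
= 1/7×1/2 + 6/7×1/5
= 1/14 + 6/35 = 17/70

P = 17/70 ≈ 0.2429


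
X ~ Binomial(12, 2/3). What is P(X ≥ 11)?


P(X ≥ 11) = Σ P(X=i) for i=11..12
P(X=11) = 8192/177147
P(X=12) = 4096/531441
Sum = 28672/531441

P(X ≥ 11) = 28672/531441 ≈ 5.40%


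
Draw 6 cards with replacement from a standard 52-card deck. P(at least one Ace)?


P(not a Ace) = 48/52 = 12/13
P(none in 6 draws) = (12/13)^6 = 2985984/4826809
P(≥1 Ace) = 1 - 2985984/4826809 = 1840825/4826809

P = 1840825/4826809 ≈ 38.14%


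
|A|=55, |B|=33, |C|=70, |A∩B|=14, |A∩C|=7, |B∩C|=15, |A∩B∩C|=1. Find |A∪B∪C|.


|A∪B∪C| = 55+33+70-14-7-15+1 = 123

|A∪B∪C| = 123


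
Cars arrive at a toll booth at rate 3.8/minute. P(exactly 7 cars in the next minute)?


Poisson(λ=3.8): P(X=7) = e^(-λ)×λ^k/k!
= e^(-3.8) × 3.8^7 / 7!
≈ 0.02237077186 × 11441.5582592 / 5040 ≈ 0.050785

P(X=7) ≈ 0.050785 ≈ 5.08%


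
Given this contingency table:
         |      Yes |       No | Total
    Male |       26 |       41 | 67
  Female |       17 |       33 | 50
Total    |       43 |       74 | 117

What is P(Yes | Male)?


P(Yes | Male) = 26/(26+41) = 26/67

P(Yes|Male) = 26/67 ≈ 38.81%
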